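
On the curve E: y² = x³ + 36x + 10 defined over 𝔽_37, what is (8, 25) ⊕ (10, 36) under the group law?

(8, 25) + (10, 36). λ = (36 - 25)/(10 - 8) ≡ 11/2 mod 37. 2⁻¹ ≡ 19 (mod 37) since 2·19 = 38 ≡ 1, so λ ≡ 24.
  x = λ² - 8 - 10 = 576 - 18 ≡ 3; y = λ·(8 - 3) - 25 ≡ 21. → (3, 21)

(3, 21)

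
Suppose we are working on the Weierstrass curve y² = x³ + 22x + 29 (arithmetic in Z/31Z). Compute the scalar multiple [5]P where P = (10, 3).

Repeated addition: build up to 5P.
2P: tangent at (10, 3): λ = (3·10² + 22)/(2·3) ≡ 12/6. 6⁻¹ ≡ 26 (mod 31) since 6·26 = 156 ≡ 1, so λ ≡ 12·26 ≡ 2.
  x = λ² - 10 - 10 = 4 - 20 ≡ 15; y = λ·(10 - 15) - 3 ≡ 18. → (15, 18)
3P: (15, 18) + (10, 3). λ = (3 - 18)/(10 - 15) ≡ 16/26 mod 31. 26⁻¹ ≡ 6 (mod 31), so λ ≡ 3.
  x = λ² - 15 - 10 = 9 - 25 ≡ 15; y = λ·(15 - 15) - 18 ≡ 13. → (15, 13)
4P: (15, 13) + (10, 3). λ = (3 - 13)/(10 - 15) ≡ 21/26 mod 31. 26⁻¹ ≡ 6 (mod 31), so λ ≡ 2.
  x = λ² - 15 - 10 = 4 - 25 ≡ 10; y = λ·(15 - 10) - 13 ≡ 28. → (10, 28)
5P: (10, 28) + (10, 3): same x and y₁ ≡ -y₂, so the sum is ∞.

O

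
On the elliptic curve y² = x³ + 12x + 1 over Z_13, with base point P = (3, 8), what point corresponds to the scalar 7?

(4, 10)

Double-and-add on 7 = (111)₂. Start with P = (3, 8) for the leading 1-bit.
double: tangent at (3, 8): λ = (3·3² + 12)/(2·8) ≡ 0/3. 3⁻¹ ≡ 9 (mod 13), so λ ≡ 0·9 ≡ 0.
  x = λ² - 3 - 3 = 0 - 6 ≡ 7; y = λ·(3 - 7) - 8 ≡ 5. → (7, 5)
add P: (7, 5) + (3, 8). λ = (8 - 5)/(3 - 7) ≡ 3/9 mod 13. 9⁻¹ ≡ 3 (mod 13) since 9·3 = 27 ≡ 1, so λ ≡ 9.
  x = λ² - 7 - 3 = 81 - 10 ≡ 6; y = λ·(7 - 6) - 5 ≡ 4. → (6, 4)
double: tangent at (6, 4): λ = (3·6² + 12)/(2·4) ≡ 3/8. 8⁻¹ ≡ 5 (mod 13), so λ ≡ 3·5 ≡ 2.
  x = λ² - 6 - 6 = 4 - 12 ≡ 5; y = λ·(6 - 5) - 4 ≡ 11. → (5, 11)
add P: (5, 11) + (3, 8). λ = (8 - 11)/(3 - 5) ≡ 10/11 mod 13. 11⁻¹ ≡ 6 (mod 13), so λ ≡ 8.
  x = λ² - 5 - 3 = 64 - 8 ≡ 4; y = λ·(5 - 4) - 11 ≡ 10. → (4, 10)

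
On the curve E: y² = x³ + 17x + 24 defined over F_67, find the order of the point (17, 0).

2

2P: (17, 0) + (17, 0): same x and y₁ ≡ -y₂, so the sum is ∞.
2P = ∞, so the order is 2.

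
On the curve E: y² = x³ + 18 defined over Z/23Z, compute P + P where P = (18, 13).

(14, 18)

tangent at (18, 13): λ = (3·18² + 0)/(2·13) ≡ 6/3. 3⁻¹ ≡ 8 (mod 23), so λ ≡ 6·8 ≡ 2.
  x = λ² - 18 - 18 = 4 - 36 ≡ 14; y = λ·(18 - 14) - 13 ≡ 18. → (14, 18)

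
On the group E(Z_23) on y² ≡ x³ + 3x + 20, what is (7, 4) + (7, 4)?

(17, 4)

tangent at (7, 4): λ = (3·7² + 3)/(2·4) ≡ 12/8. 8⁻¹ ≡ 3 (mod 23) since 8·3 = 24 ≡ 1, so λ ≡ 12·3 ≡ 13.
  x = λ² - 7 - 7 = 169 - 14 ≡ 17; y = λ·(7 - 17) - 4 ≡ 4. → (17, 4)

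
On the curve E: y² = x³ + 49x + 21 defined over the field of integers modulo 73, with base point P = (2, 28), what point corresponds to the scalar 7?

Double-and-add on 7 = (111)₂. Start with P = (2, 28) for the leading 1-bit.
double: tangent at (2, 28): λ = (3·2² + 49)/(2·28) ≡ 61/56. 56⁻¹ ≡ 30 (mod 73), so λ ≡ 61·30 ≡ 5.
  x = λ² - 2 - 2 = 25 - 4 ≡ 21; y = λ·(2 - 21) - 28 ≡ 23. → (21, 23)
add P: (21, 23) + (2, 28). λ = (28 - 23)/(2 - 21) ≡ 5/54 mod 73. 54⁻¹ ≡ 23 (mod 73) since 54·23 = 1242 ≡ 1, so λ ≡ 42.
  x = λ² - 21 - 2 = 1764 - 23 ≡ 62; y = λ·(21 - 62) - 23 ≡ 7. → (62, 7)
double: tangent at (62, 7): λ = (3·62² + 49)/(2·7) ≡ 47/14. 14⁻¹ ≡ 47 (mod 73), so λ ≡ 47·47 ≡ 19.
  x = λ² - 62 - 62 = 361 - 124 ≡ 18; y = λ·(62 - 18) - 7 ≡ 26. → (18, 26)
add P: (18, 26) + (2, 28). λ = (28 - 26)/(2 - 18) ≡ 2/57 mod 73. 57⁻¹ ≡ 41 (mod 73), so λ ≡ 9.
  x = λ² - 18 - 2 = 81 - 20 ≡ 61; y = λ·(18 - 61) - 26 ≡ 25. → (61, 25)

(61, 25)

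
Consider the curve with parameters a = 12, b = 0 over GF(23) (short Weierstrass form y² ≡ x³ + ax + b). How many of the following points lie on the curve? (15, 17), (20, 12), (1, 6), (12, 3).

(15, 17): 17² ≡ 13, rhs ≡ 13 → on.
(20, 12): 12² ≡ 6, rhs ≡ 6 → on.
(1, 6): 6² ≡ 13, rhs ≡ 13 → on.
(12, 3): 3² ≡ 9, rhs ≡ 9 → on.

4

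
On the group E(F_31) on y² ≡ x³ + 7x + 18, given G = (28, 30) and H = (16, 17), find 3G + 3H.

(6, 11)

First 3G:
Repeated addition: build up to 3G.
2G: tangent at (28, 30): λ = (3·28² + 7)/(2·30) ≡ 3/29. 29⁻¹ ≡ 15 (mod 31) since 29·15 = 435 ≡ 1, so λ ≡ 3·15 ≡ 14.
  x = λ² - 28 - 28 = 196 - 56 ≡ 16; y = λ·(28 - 16) - 30 ≡ 14. → (16, 14)
3G: (16, 14) + (28, 30). λ = (30 - 14)/(28 - 16) ≡ 16/12 mod 31. 12⁻¹ ≡ 13 (mod 31) since 12·13 = 156 ≡ 1, so λ ≡ 22.
  x = λ² - 16 - 28 = 484 - 44 ≡ 6; y = λ·(16 - 6) - 14 ≡ 20. → (6, 20)
3G = (6, 20).
Next 3H:
Repeated addition: build up to 3H.
2H: tangent at (16, 17): λ = (3·16² + 7)/(2·17) ≡ 0/3. 3⁻¹ ≡ 21 (mod 31) since 3·21 = 63 ≡ 1, so λ ≡ 0·21 ≡ 0.
  x = λ² - 16 - 16 = 0 - 32 ≡ 30; y = λ·(16 - 30) - 17 ≡ 14. → (30, 14)
3H: (30, 14) + (16, 17). λ = (17 - 14)/(16 - 30) ≡ 3/17 mod 31. 17⁻¹ ≡ 11 (mod 31) since 17·11 = 187 ≡ 1, so λ ≡ 2.
  x = λ² - 30 - 16 = 4 - 46 ≡ 20; y = λ·(30 - 20) - 14 ≡ 6. → (20, 6)
3H = (20, 6).
Finally 3G + 3H:
(6, 20) + (20, 6). λ = (6 - 20)/(20 - 6) ≡ 17/14 mod 31. 14⁻¹ ≡ 20 (mod 31), so λ ≡ 30.
  x = λ² - 6 - 20 = 900 - 26 ≡ 6; y = λ·(6 - 6) - 20 ≡ 11. → (6, 11)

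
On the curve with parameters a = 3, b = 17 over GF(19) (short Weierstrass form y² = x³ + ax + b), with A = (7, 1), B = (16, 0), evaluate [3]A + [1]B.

(5, 9)

First 3A:
Repeated addition: build up to 3A.
2A: tangent at (7, 1): λ = (3·7² + 3)/(2·1) ≡ 17/2. 2⁻¹ ≡ 10 (mod 19), so λ ≡ 17·10 ≡ 18.
  x = λ² - 7 - 7 = 324 - 14 ≡ 6; y = λ·(7 - 6) - 1 ≡ 17. → (6, 17)
3A: (6, 17) + (7, 1). λ = (1 - 17)/(7 - 6) ≡ 3/1 mod 19. 1⁻¹ ≡ 1 (mod 19), so λ ≡ 3.
  x = λ² - 6 - 7 = 9 - 13 ≡ 15; y = λ·(6 - 15) - 17 ≡ 13. → (15, 13)
3A = (15, 13).
Finally 3A + B:
(15, 13) + (16, 0). λ = (0 - 13)/(16 - 15) ≡ 6/1 mod 19. 1⁻¹ ≡ 1 (mod 19), so λ ≡ 6.
  x = λ² - 15 - 16 = 36 - 31 ≡ 5; y = λ·(15 - 5) - 13 ≡ 9. → (5, 9)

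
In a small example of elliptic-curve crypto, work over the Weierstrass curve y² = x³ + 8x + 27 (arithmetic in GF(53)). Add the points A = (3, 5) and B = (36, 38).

(15, 36)

(3, 5) + (36, 38). λ = (38 - 5)/(36 - 3) ≡ 33/33 mod 53. 33⁻¹ ≡ 45 (mod 53), so λ ≡ 1.
  x = λ² - 3 - 36 = 1 - 39 ≡ 15; y = λ·(3 - 15) - 5 ≡ 36. → (15, 36)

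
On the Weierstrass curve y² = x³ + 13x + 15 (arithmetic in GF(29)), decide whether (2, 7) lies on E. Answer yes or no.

y² = 7² ≡ 20; x³ + 13x + 15 = 49 ≡ 20 (mod 29). 20 = 20.

yes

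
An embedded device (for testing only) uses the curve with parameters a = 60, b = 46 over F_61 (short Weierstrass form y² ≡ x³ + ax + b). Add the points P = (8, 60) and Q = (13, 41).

(8, 60) + (13, 41). λ = (41 - 60)/(13 - 8) ≡ 42/5 mod 61. 5⁻¹ ≡ 49 (mod 61), so λ ≡ 45.
  x = λ² - 8 - 13 = 2025 - 21 ≡ 52; y = λ·(8 - 52) - 60 ≡ 34. → (52, 34)

(52, 34)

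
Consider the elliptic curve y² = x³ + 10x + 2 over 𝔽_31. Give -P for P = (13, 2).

-(13, 2) = (13, -2 mod 31) = (13, 29).

(13, 29)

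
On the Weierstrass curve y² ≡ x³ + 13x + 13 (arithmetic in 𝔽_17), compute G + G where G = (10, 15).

tangent at (10, 15): λ = (3·10² + 13)/(2·15) ≡ 7/13. 13⁻¹ ≡ 4 (mod 17) since 13·4 = 52 ≡ 1, so λ ≡ 7·4 ≡ 11.
  x = λ² - 10 - 10 = 121 - 20 ≡ 16; y = λ·(10 - 16) - 15 ≡ 4. → (16, 4)

(16, 4)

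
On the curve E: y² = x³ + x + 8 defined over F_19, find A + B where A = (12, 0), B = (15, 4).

(17, 6)

(12, 0) + (15, 4). λ = (4 - 0)/(15 - 12) ≡ 4/3 mod 19. 3⁻¹ ≡ 13 (mod 19), so λ ≡ 14.
  x = λ² - 12 - 15 = 196 - 27 ≡ 17; y = λ·(12 - 17) - 0 ≡ 6. → (17, 6)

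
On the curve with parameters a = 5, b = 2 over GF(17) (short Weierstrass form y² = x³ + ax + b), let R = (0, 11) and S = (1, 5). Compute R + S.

(0, 11) + (1, 5). λ = (5 - 11)/(1 - 0) ≡ 11/1 mod 17. 1⁻¹ ≡ 1 (mod 17), so λ ≡ 11.
  x = λ² - 0 - 1 = 121 - 1 ≡ 1; y = λ·(0 - 1) - 11 ≡ 12. → (1, 12)

(1, 12)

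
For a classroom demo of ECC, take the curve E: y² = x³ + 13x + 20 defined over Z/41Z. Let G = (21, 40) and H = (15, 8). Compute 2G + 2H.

First 2G:
Repeated addition: build up to 2G.
2G: tangent at (21, 40): λ = (3·21² + 13)/(2·40) ≡ 24/39. 39⁻¹ ≡ 20 (mod 41), so λ ≡ 24·20 ≡ 29.
  x = λ² - 21 - 21 = 841 - 42 ≡ 20; y = λ·(21 - 20) - 40 ≡ 30. → (20, 30)
2G = (20, 30).
Next 2H:
Repeated addition: build up to 2H.
2H: tangent at (15, 8): λ = (3·15² + 13)/(2·8) ≡ 32/16. 16⁻¹ ≡ 18 (mod 41), so λ ≡ 32·18 ≡ 2.
  x = λ² - 15 - 15 = 4 - 30 ≡ 15; y = λ·(15 - 15) - 8 ≡ 33. → (15, 33)
2H = (15, 33).
Finally 2G + 2H:
(20, 30) + (15, 33). λ = (33 - 30)/(15 - 20) ≡ 3/36 mod 41. 36⁻¹ ≡ 8 (mod 41), so λ ≡ 24.
  x = λ² - 20 - 15 = 576 - 35 ≡ 8; y = λ·(20 - 8) - 30 ≡ 12. → (8, 12)

(8, 12)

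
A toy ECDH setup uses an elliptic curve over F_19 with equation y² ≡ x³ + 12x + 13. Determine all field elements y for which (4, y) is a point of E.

x³ + 12x + 13 = 125 ≡ 11 (mod 19).
Square roots of 11 mod 19: 7 and 12 (since 7² = 49 ≡ 11).

7, 12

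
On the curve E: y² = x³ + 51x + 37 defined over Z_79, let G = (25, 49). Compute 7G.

Double-and-add on 7 = (111)₂. Start with G = (25, 49) for the leading 1-bit.
double: tangent at (25, 49): λ = (3·25² + 51)/(2·49) ≡ 30/19. 19⁻¹ ≡ 25 (mod 79), so λ ≡ 30·25 ≡ 39.
  x = λ² - 25 - 25 = 1521 - 50 ≡ 49; y = λ·(25 - 49) - 49 ≡ 42. → (49, 42)
add G: (49, 42) + (25, 49). λ = (49 - 42)/(25 - 49) ≡ 7/55 mod 79. 55⁻¹ ≡ 23 (mod 79), so λ ≡ 3.
  x = λ² - 49 - 25 = 9 - 74 ≡ 14; y = λ·(49 - 14) - 42 ≡ 63. → (14, 63)
double: tangent at (14, 63): λ = (3·14² + 51)/(2·63) ≡ 7/47. 47⁻¹ ≡ 37 (mod 79) since 47·37 = 1739 ≡ 1, so λ ≡ 7·37 ≡ 22.
  x = λ² - 14 - 14 = 484 - 28 ≡ 61; y = λ·(14 - 61) - 63 ≡ 9. → (61, 9)
add G: (61, 9) + (25, 49). λ = (49 - 9)/(25 - 61) ≡ 40/43 mod 79. 43⁻¹ ≡ 68 (mod 79), so λ ≡ 34.
  x = λ² - 61 - 25 = 1156 - 86 ≡ 43; y = λ·(61 - 43) - 9 ≡ 50. → (43, 50)

(43, 50)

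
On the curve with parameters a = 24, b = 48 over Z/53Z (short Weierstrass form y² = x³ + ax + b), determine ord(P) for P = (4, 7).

2P: tangent at (4, 7): λ = (3·4² + 24)/(2·7) ≡ 19/14. 14⁻¹ ≡ 19 (mod 53), so λ ≡ 19·19 ≡ 43.
  x = λ² - 4 - 4 = 1849 - 8 ≡ 39; y = λ·(4 - 39) - 7 ≡ 25. → (39, 25)
3P: (39, 25) + (4, 7). λ = (7 - 25)/(4 - 39) ≡ 35/18 mod 53. 18⁻¹ ≡ 3 (mod 53), so λ ≡ 52.
  x = λ² - 39 - 4 = 2704 - 43 ≡ 11; y = λ·(39 - 11) - 25 ≡ 0. → (11, 0)
4P: (11, 0) + (4, 7). λ = (7 - 0)/(4 - 11) ≡ 7/46 mod 53. 46⁻¹ ≡ 15 (mod 53), so λ ≡ 52.
  x = λ² - 11 - 4 = 2704 - 15 ≡ 39; y = λ·(11 - 39) - 0 ≡ 28. → (39, 28)
5P: (39, 28) + (4, 7). λ = (7 - 28)/(4 - 39) ≡ 32/18 mod 53. 18⁻¹ ≡ 3 (mod 53) since 18·3 = 54 ≡ 1, so λ ≡ 43.
  x = λ² - 39 - 4 = 1849 - 43 ≡ 4; y = λ·(39 - 4) - 28 ≡ 46. → (4, 46)
6P: (4, 46) + (4, 7): same x and y₁ ≡ -y₂, so the sum is ∞.
6P = ∞, so the order is 6.

6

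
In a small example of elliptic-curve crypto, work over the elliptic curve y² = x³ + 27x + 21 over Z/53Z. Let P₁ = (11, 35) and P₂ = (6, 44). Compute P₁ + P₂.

(11, 35) + (6, 44). λ = (44 - 35)/(6 - 11) ≡ 9/48 mod 53. 48⁻¹ ≡ 21 (mod 53), so λ ≡ 30.
  x = λ² - 11 - 6 = 900 - 17 ≡ 35; y = λ·(11 - 35) - 35 ≡ 40. → (35, 40)

(35, 40)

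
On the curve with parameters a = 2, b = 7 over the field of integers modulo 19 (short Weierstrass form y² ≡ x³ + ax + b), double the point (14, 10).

tangent at (14, 10): λ = (3·14² + 2)/(2·10) ≡ 1/1. 1⁻¹ ≡ 1 (mod 19) since 1·1 = 1 ≡ 1, so λ ≡ 1·1 ≡ 1.
  x = λ² - 14 - 14 = 1 - 28 ≡ 11; y = λ·(14 - 11) - 10 ≡ 12. → (11, 12)

(11, 12)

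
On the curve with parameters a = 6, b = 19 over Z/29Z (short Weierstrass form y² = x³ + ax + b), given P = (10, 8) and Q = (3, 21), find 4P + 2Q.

First 4P:
Repeated addition: build up to 4P.
2P: tangent at (10, 8): λ = (3·10² + 6)/(2·8) ≡ 16/16. 16⁻¹ ≡ 20 (mod 29), so λ ≡ 16·20 ≡ 1.
  x = λ² - 10 - 10 = 1 - 20 ≡ 10; y = λ·(10 - 10) - 8 ≡ 21. → (10, 21)
3P: (10, 21) + (10, 8): same x and y₁ ≡ -y₂, so the sum is ∞.
4P: ∞ + (10, 8) = (10, 8) (identity).
4P = (10, 8).
Next 2Q:
Repeated addition: build up to 2Q.
2Q: tangent at (3, 21): λ = (3·3² + 6)/(2·21) ≡ 4/13. 13⁻¹ ≡ 9 (mod 29) since 13·9 = 117 ≡ 1, so λ ≡ 4·9 ≡ 7.
  x = λ² - 3 - 3 = 49 - 6 ≡ 14; y = λ·(3 - 14) - 21 ≡ 18. → (14, 18)
2Q = (14, 18).
Finally 4P + 2Q:
(10, 8) + (14, 18). λ = (18 - 8)/(14 - 10) ≡ 10/4 mod 29. 4⁻¹ ≡ 22 (mod 29), so λ ≡ 17.
  x = λ² - 10 - 14 = 289 - 24 ≡ 4; y = λ·(10 - 4) - 8 ≡ 7. → (4, 7)

(4, 7)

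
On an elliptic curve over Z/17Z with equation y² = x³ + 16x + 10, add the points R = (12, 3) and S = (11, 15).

(2, 13)

(12, 3) + (11, 15). λ = (15 - 3)/(11 - 12) ≡ 12/16 mod 17. 16⁻¹ ≡ 16 (mod 17), so λ ≡ 5.
  x = λ² - 12 - 11 = 25 - 23 ≡ 2; y = λ·(12 - 2) - 3 ≡ 13. → (2, 13)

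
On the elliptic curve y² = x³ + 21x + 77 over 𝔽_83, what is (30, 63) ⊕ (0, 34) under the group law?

(33, 42)

(30, 63) + (0, 34). λ = (34 - 63)/(0 - 30) ≡ 54/53 mod 83. 53⁻¹ ≡ 47 (mod 83), so λ ≡ 48.
  x = λ² - 30 - 0 = 2304 - 30 ≡ 33; y = λ·(30 - 33) - 63 ≡ 42. → (33, 42)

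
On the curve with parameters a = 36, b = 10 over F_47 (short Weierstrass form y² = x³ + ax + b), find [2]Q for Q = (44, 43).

tangent at (44, 43): λ = (3·44² + 36)/(2·43) ≡ 16/39. 39⁻¹ ≡ 41 (mod 47), so λ ≡ 16·41 ≡ 45.
  x = λ² - 44 - 44 = 2025 - 88 ≡ 10; y = λ·(44 - 10) - 43 ≡ 30. → (10, 30)

(10, 30)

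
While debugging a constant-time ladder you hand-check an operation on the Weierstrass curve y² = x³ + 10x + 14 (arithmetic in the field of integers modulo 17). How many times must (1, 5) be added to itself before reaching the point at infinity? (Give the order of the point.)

2P: tangent at (1, 5): λ = (3·1² + 10)/(2·5) ≡ 13/10. 10⁻¹ ≡ 12 (mod 17), so λ ≡ 13·12 ≡ 3.
  x = λ² - 1 - 1 = 9 - 2 ≡ 7; y = λ·(1 - 7) - 5 ≡ 11. → (7, 11)
3P: (7, 11) + (1, 5). λ = (5 - 11)/(1 - 7) ≡ 11/11 mod 17. 11⁻¹ ≡ 14 (mod 17), so λ ≡ 1.
  x = λ² - 7 - 1 = 1 - 8 ≡ 10; y = λ·(7 - 10) - 11 ≡ 3. → (10, 3)
4P: (10, 3) + (1, 5). λ = (5 - 3)/(1 - 10) ≡ 2/8 mod 17. 8⁻¹ ≡ 15 (mod 17), so λ ≡ 13.
  x = λ² - 10 - 1 = 169 - 11 ≡ 5; y = λ·(10 - 5) - 3 ≡ 11. → (5, 11)
5P: (5, 11) + (1, 5). λ = (5 - 11)/(1 - 5) ≡ 11/13 mod 17. 13⁻¹ ≡ 4 (mod 17) since 13·4 = 52 ≡ 1, so λ ≡ 10.
  x = λ² - 5 - 1 = 100 - 6 ≡ 9; y = λ·(5 - 9) - 11 ≡ 0. → (9, 0)
6P: (9, 0) + (1, 5). λ = (5 - 0)/(1 - 9) ≡ 5/9 mod 17. 9⁻¹ ≡ 2 (mod 17), so λ ≡ 10.
  x = λ² - 9 - 1 = 100 - 10 ≡ 5; y = λ·(9 - 5) - 0 ≡ 6. → (5, 6)
7P: (5, 6) + (1, 5). λ = (5 - 6)/(1 - 5) ≡ 16/13 mod 17. 13⁻¹ ≡ 4 (mod 17), so λ ≡ 13.
  x = λ² - 5 - 1 = 169 - 6 ≡ 10; y = λ·(5 - 10) - 6 ≡ 14. → (10, 14)
8P: (10, 14) + (1, 5). λ = (5 - 14)/(1 - 10) ≡ 8/8 mod 17. 8⁻¹ ≡ 15 (mod 17), so λ ≡ 1.
  x = λ² - 10 - 1 = 1 - 11 ≡ 7; y = λ·(10 - 7) - 14 ≡ 6. → (7, 6)
9P: (7, 6) + (1, 5). λ = (5 - 6)/(1 - 7) ≡ 16/11 mod 17. 11⁻¹ ≡ 14 (mod 17), so λ ≡ 3.
  x = λ² - 7 - 1 = 9 - 8 ≡ 1; y = λ·(7 - 1) - 6 ≡ 12. → (1, 12)
10P: (1, 12) + (1, 5): same x and y₁ ≡ -y₂, so the sum is the point at infinity.
10P = the point at infinity, so the order is 10.

10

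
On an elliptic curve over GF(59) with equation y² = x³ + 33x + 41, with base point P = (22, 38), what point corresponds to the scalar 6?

(36, 53)

Double-and-add on 6 = (110)₂. Start with P = (22, 38) for the leading 1-bit.
double: tangent at (22, 38): λ = (3·22² + 33)/(2·38) ≡ 10/17. 17⁻¹ ≡ 7 (mod 59), so λ ≡ 10·7 ≡ 11.
  x = λ² - 22 - 22 = 121 - 44 ≡ 18; y = λ·(22 - 18) - 38 ≡ 6. → (18, 6)
add P: (18, 6) + (22, 38). λ = (38 - 6)/(22 - 18) ≡ 32/4 mod 59. 4⁻¹ ≡ 15 (mod 59), so λ ≡ 8.
  x = λ² - 18 - 22 = 64 - 40 ≡ 24; y = λ·(18 - 24) - 6 ≡ 5. → (24, 5)
double: tangent at (24, 5): λ = (3·24² + 33)/(2·5) ≡ 50/10. 10⁻¹ ≡ 6 (mod 59) since 10·6 = 60 ≡ 1, so λ ≡ 50·6 ≡ 5.
  x = λ² - 24 - 24 = 25 - 48 ≡ 36; y = λ·(24 - 36) - 5 ≡ 53. → (36, 53)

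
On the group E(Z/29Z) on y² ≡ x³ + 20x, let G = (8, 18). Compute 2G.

(4, 12)

tangent at (8, 18): λ = (3·8² + 20)/(2·18) ≡ 9/7. 7⁻¹ ≡ 25 (mod 29) since 7·25 = 175 ≡ 1, so λ ≡ 9·25 ≡ 22.
  x = λ² - 8 - 8 = 484 - 16 ≡ 4; y = λ·(8 - 4) - 18 ≡ 12. → (4, 12)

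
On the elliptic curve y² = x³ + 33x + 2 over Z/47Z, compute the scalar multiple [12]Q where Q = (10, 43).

(23, 12)

Double-and-add on 12 = (1100)₂. Start with Q = (10, 43) for the leading 1-bit.
double: tangent at (10, 43): λ = (3·10² + 33)/(2·43) ≡ 4/39. 39⁻¹ ≡ 41 (mod 47), so λ ≡ 4·41 ≡ 23.
  x = λ² - 10 - 10 = 529 - 20 ≡ 39; y = λ·(10 - 39) - 43 ≡ 42. → (39, 42)
add Q: (39, 42) + (10, 43). λ = (43 - 42)/(10 - 39) ≡ 1/18 mod 47. 18⁻¹ ≡ 34 (mod 47), so λ ≡ 34.
  x = λ² - 39 - 10 = 1156 - 49 ≡ 26; y = λ·(39 - 26) - 42 ≡ 24. → (26, 24)
double: tangent at (26, 24): λ = (3·26² + 33)/(2·24) ≡ 40/1. 1⁻¹ ≡ 1 (mod 47) since 1·1 = 1 ≡ 1, so λ ≡ 40·1 ≡ 40.
  x = λ² - 26 - 26 = 1600 - 52 ≡ 44; y = λ·(26 - 44) - 24 ≡ 8. → (44, 8)
double: tangent at (44, 8): λ = (3·44² + 33)/(2·8) ≡ 13/16. 16⁻¹ ≡ 3 (mod 47) since 16·3 = 48 ≡ 1, so λ ≡ 13·3 ≡ 39.
  x = λ² - 44 - 44 = 1521 - 88 ≡ 23; y = λ·(44 - 23) - 8 ≡ 12. → (23, 12)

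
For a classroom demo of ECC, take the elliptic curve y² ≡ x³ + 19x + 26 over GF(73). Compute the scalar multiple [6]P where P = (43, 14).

Double-and-add on 6 = (110)₂. Start with P = (43, 14) for the leading 1-bit.
double: tangent at (43, 14): λ = (3·43² + 19)/(2·14) ≡ 18/28. 28⁻¹ ≡ 60 (mod 73) since 28·60 = 1680 ≡ 1, so λ ≡ 18·60 ≡ 58.
  x = λ² - 43 - 43 = 3364 - 86 ≡ 66; y = λ·(43 - 66) - 14 ≡ 39. → (66, 39)
add P: (66, 39) + (43, 14). λ = (14 - 39)/(43 - 66) ≡ 48/50 mod 73. 50⁻¹ ≡ 19 (mod 73) since 50·19 = 950 ≡ 1, so λ ≡ 36.
  x = λ² - 66 - 43 = 1296 - 109 ≡ 19; y = λ·(66 - 19) - 39 ≡ 47. → (19, 47)
double: tangent at (19, 47): λ = (3·19² + 19)/(2·47) ≡ 7/21. 21⁻¹ ≡ 7 (mod 73), so λ ≡ 7·7 ≡ 49.
  x = λ² - 19 - 19 = 2401 - 38 ≡ 27; y = λ·(19 - 27) - 47 ≡ 72. → (27, 72)

(27, 72)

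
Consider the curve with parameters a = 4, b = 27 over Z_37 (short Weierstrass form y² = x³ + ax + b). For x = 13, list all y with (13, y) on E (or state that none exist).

none

x³ + 4x + 27 = 2276 ≡ 19 (mod 37).
19 is a non-residue mod 37; no y exists.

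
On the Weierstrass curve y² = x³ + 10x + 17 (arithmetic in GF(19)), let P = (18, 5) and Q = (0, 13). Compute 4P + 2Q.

(9, 0)

First 4P:
Repeated addition: build up to 4P.
2P: tangent at (18, 5): λ = (3·18² + 10)/(2·5) ≡ 13/10. 10⁻¹ ≡ 2 (mod 19) since 10·2 = 20 ≡ 1, so λ ≡ 13·2 ≡ 7.
  x = λ² - 18 - 18 = 49 - 36 ≡ 13; y = λ·(18 - 13) - 5 ≡ 11. → (13, 11)
3P: (13, 11) + (18, 5). λ = (5 - 11)/(18 - 13) ≡ 13/5 mod 19. 5⁻¹ ≡ 4 (mod 19), so λ ≡ 14.
  x = λ² - 13 - 18 = 196 - 31 ≡ 13; y = λ·(13 - 13) - 11 ≡ 8. → (13, 8)
4P: (13, 8) + (18, 5). λ = (5 - 8)/(18 - 13) ≡ 16/5 mod 19. 5⁻¹ ≡ 4 (mod 19), so λ ≡ 7.
  x = λ² - 13 - 18 = 49 - 31 ≡ 18; y = λ·(13 - 18) - 8 ≡ 14. → (18, 14)
4P = (18, 14).
Next 2Q:
Repeated addition: build up to 2Q.
2Q: tangent at (0, 13): λ = (3·0² + 10)/(2·13) ≡ 10/7. 7⁻¹ ≡ 11 (mod 19), so λ ≡ 10·11 ≡ 15.
  x = λ² - 0 - 0 = 225 - 0 ≡ 16; y = λ·(0 - 16) - 13 ≡ 13. → (16, 13)
2Q = (16, 13).
Finally 4P + 2Q:
(18, 14) + (16, 13). λ = (13 - 14)/(16 - 18) ≡ 18/17 mod 19. 17⁻¹ ≡ 9 (mod 19) since 17·9 = 153 ≡ 1, so λ ≡ 10.
  x = λ² - 18 - 16 = 100 - 34 ≡ 9; y = λ·(18 - 9) - 14 ≡ 0. → (9, 0)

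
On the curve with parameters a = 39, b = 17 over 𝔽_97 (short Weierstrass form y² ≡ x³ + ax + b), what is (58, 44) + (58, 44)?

tangent at (58, 44): λ = (3·58² + 39)/(2·44) ≡ 43/88. 88⁻¹ ≡ 43 (mod 97) since 88·43 = 3784 ≡ 1, so λ ≡ 43·43 ≡ 6.
  x = λ² - 58 - 58 = 36 - 116 ≡ 17; y = λ·(58 - 17) - 44 ≡ 8. → (17, 8)

(17, 8)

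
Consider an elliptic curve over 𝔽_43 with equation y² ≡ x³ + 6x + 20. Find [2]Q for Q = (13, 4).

tangent at (13, 4): λ = (3·13² + 6)/(2·4) ≡ 40/8. 8⁻¹ ≡ 27 (mod 43) since 8·27 = 216 ≡ 1, so λ ≡ 40·27 ≡ 5.
  x = λ² - 13 - 13 = 25 - 26 ≡ 42; y = λ·(13 - 42) - 4 ≡ 23. → (42, 23)

(42, 23)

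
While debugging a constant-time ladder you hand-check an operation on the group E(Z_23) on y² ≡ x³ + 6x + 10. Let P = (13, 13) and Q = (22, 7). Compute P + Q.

(13, 13) + (22, 7). λ = (7 - 13)/(22 - 13) ≡ 17/9 mod 23. 9⁻¹ ≡ 18 (mod 23), so λ ≡ 7.
  x = λ² - 13 - 22 = 49 - 35 ≡ 14; y = λ·(13 - 14) - 13 ≡ 3. → (14, 3)

(14, 3)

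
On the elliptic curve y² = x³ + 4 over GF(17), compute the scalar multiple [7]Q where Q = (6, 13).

(13, 12)

Repeated addition: build up to 7Q.
2Q: tangent at (6, 13): λ = (3·6² + 0)/(2·13) ≡ 6/9. 9⁻¹ ≡ 2 (mod 17) since 9·2 = 18 ≡ 1, so λ ≡ 6·2 ≡ 12.
  x = λ² - 6 - 6 = 144 - 12 ≡ 13; y = λ·(6 - 13) - 13 ≡ 5. → (13, 5)
3Q: (13, 5) + (6, 13). λ = (13 - 5)/(6 - 13) ≡ 8/10 mod 17. 10⁻¹ ≡ 12 (mod 17), so λ ≡ 11.
  x = λ² - 13 - 6 = 121 - 19 ≡ 0; y = λ·(13 - 0) - 5 ≡ 2. → (0, 2)
4Q: (0, 2) + (6, 13). λ = (13 - 2)/(6 - 0) ≡ 11/6 mod 17. 6⁻¹ ≡ 3 (mod 17), so λ ≡ 16.
  x = λ² - 0 - 6 = 256 - 6 ≡ 12; y = λ·(0 - 12) - 2 ≡ 10. → (12, 10)
5Q: (12, 10) + (6, 13). λ = (13 - 10)/(6 - 12) ≡ 3/11 mod 17. 11⁻¹ ≡ 14 (mod 17), so λ ≡ 8.
  x = λ² - 12 - 6 = 64 - 18 ≡ 12; y = λ·(12 - 12) - 10 ≡ 7. → (12, 7)
6Q: (12, 7) + (6, 13). λ = (13 - 7)/(6 - 12) ≡ 6/11 mod 17. 11⁻¹ ≡ 14 (mod 17), so λ ≡ 16.
  x = λ² - 12 - 6 = 256 - 18 ≡ 0; y = λ·(12 - 0) - 7 ≡ 15. → (0, 15)
7Q: (0, 15) + (6, 13). λ = (13 - 15)/(6 - 0) ≡ 15/6 mod 17. 6⁻¹ ≡ 3 (mod 17), so λ ≡ 11.
  x = λ² - 0 - 6 = 121 - 6 ≡ 13; y = λ·(0 - 13) - 15 ≡ 12. → (13, 12)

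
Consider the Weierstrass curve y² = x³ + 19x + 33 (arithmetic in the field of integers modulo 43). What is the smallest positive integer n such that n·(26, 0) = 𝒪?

2P: (26, 0) + (26, 0): same x and y₁ ≡ -y₂, so the sum is 𝒪.
2P = 𝒪, so the order is 2.

2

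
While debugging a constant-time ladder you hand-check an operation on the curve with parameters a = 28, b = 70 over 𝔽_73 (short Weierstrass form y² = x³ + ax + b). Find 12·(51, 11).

(68, 43)

Write G = (51, 11).
Repeated addition: build up to 12G.
2G: tangent at (51, 11): λ = (3·51² + 28)/(2·11) ≡ 20/22. 22⁻¹ ≡ 10 (mod 73), so λ ≡ 20·10 ≡ 54.
  x = λ² - 51 - 51 = 2916 - 102 ≡ 40; y = λ·(51 - 40) - 11 ≡ 72. → (40, 72)
3G: (40, 72) + (51, 11). λ = (11 - 72)/(51 - 40) ≡ 12/11 mod 73. 11⁻¹ ≡ 20 (mod 73), so λ ≡ 21.
  x = λ² - 40 - 51 = 441 - 91 ≡ 58; y = λ·(40 - 58) - 72 ≡ 61. → (58, 61)
4G: (58, 61) + (51, 11). λ = (11 - 61)/(51 - 58) ≡ 23/66 mod 73. 66⁻¹ ≡ 52 (mod 73) since 66·52 = 3432 ≡ 1, so λ ≡ 28.
  x = λ² - 58 - 51 = 784 - 109 ≡ 18; y = λ·(58 - 18) - 61 ≡ 37. → (18, 37)
5G: (18, 37) + (51, 11). λ = (11 - 37)/(51 - 18) ≡ 47/33 mod 73. 33⁻¹ ≡ 31 (mod 73), so λ ≡ 70.
  x = λ² - 18 - 51 = 4900 - 69 ≡ 13; y = λ·(18 - 13) - 37 ≡ 21. → (13, 21)
6G: (13, 21) + (51, 11). λ = (11 - 21)/(51 - 13) ≡ 63/38 mod 73. 38⁻¹ ≡ 25 (mod 73) since 38·25 = 950 ≡ 1, so λ ≡ 42.
  x = λ² - 13 - 51 = 1764 - 64 ≡ 21; y = λ·(13 - 21) - 21 ≡ 8. → (21, 8)
7G: (21, 8) + (51, 11). λ = (11 - 8)/(51 - 21) ≡ 3/30 mod 73. 30⁻¹ ≡ 56 (mod 73) since 30·56 = 1680 ≡ 1, so λ ≡ 22.
  x = λ² - 21 - 51 = 484 - 72 ≡ 47; y = λ·(21 - 47) - 8 ≡ 4. → (47, 4)
8G: (47, 4) + (51, 11). λ = (11 - 4)/(51 - 47) ≡ 7/4 mod 73. 4⁻¹ ≡ 55 (mod 73), so λ ≡ 20.
  x = λ² - 47 - 51 = 400 - 98 ≡ 10; y = λ·(47 - 10) - 4 ≡ 6. → (10, 6)
9G: (10, 6) + (51, 11). λ = (11 - 6)/(51 - 10) ≡ 5/41 mod 73. 41⁻¹ ≡ 57 (mod 73), so λ ≡ 66.
  x = λ² - 10 - 51 = 4356 - 61 ≡ 61; y = λ·(10 - 61) - 6 ≡ 59. → (61, 59)
10G: (61, 59) + (51, 11). λ = (11 - 59)/(51 - 61) ≡ 25/63 mod 73. 63⁻¹ ≡ 51 (mod 73), so λ ≡ 34.
  x = λ² - 61 - 51 = 1156 - 112 ≡ 22; y = λ·(61 - 22) - 59 ≡ 26. → (22, 26)
11G: (22, 26) + (51, 11). λ = (11 - 26)/(51 - 22) ≡ 58/29 mod 73. 29⁻¹ ≡ 68 (mod 73), so λ ≡ 2.
  x = λ² - 22 - 51 = 4 - 73 ≡ 4; y = λ·(22 - 4) - 26 ≡ 10. → (4, 10)
12G: (4, 10) + (51, 11). λ = (11 - 10)/(51 - 4) ≡ 1/47 mod 73. 47⁻¹ ≡ 14 (mod 73), so λ ≡ 14.
  x = λ² - 4 - 51 = 196 - 55 ≡ 68; y = λ·(4 - 68) - 10 ≡ 43. → (68, 43)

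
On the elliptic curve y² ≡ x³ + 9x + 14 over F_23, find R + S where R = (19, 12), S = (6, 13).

(1, 22)

(19, 12) + (6, 13). λ = (13 - 12)/(6 - 19) ≡ 1/10 mod 23. 10⁻¹ ≡ 7 (mod 23) since 10·7 = 70 ≡ 1, so λ ≡ 7.
  x = λ² - 19 - 6 = 49 - 25 ≡ 1; y = λ·(19 - 1) - 12 ≡ 22. → (1, 22)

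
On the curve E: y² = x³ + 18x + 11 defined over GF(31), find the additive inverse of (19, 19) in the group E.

(19, 12)

-(19, 19) = (19, -19 mod 31) = (19, 12).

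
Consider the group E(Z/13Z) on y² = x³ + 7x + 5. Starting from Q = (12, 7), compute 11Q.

Repeated addition: build up to 11Q.
2Q: tangent at (12, 7): λ = (3·12² + 7)/(2·7) ≡ 10/1. 1⁻¹ ≡ 1 (mod 13), so λ ≡ 10·1 ≡ 10.
  x = λ² - 12 - 12 = 100 - 24 ≡ 11; y = λ·(12 - 11) - 7 ≡ 3. → (11, 3)
3Q: (11, 3) + (12, 7). λ = (7 - 3)/(12 - 11) ≡ 4/1 mod 13. 1⁻¹ ≡ 1 (mod 13) since 1·1 = 1 ≡ 1, so λ ≡ 4.
  x = λ² - 11 - 12 = 16 - 23 ≡ 6; y = λ·(11 - 6) - 3 ≡ 4. → (6, 4)
4Q: (6, 4) + (12, 7). λ = (7 - 4)/(12 - 6) ≡ 3/6 mod 13. 6⁻¹ ≡ 11 (mod 13) since 6·11 = 66 ≡ 1, so λ ≡ 7.
  x = λ² - 6 - 12 = 49 - 18 ≡ 5; y = λ·(6 - 5) - 4 ≡ 3. → (5, 3)
5Q: (5, 3) + (12, 7). λ = (7 - 3)/(12 - 5) ≡ 4/7 mod 13. 7⁻¹ ≡ 2 (mod 13), so λ ≡ 8.
  x = λ² - 5 - 12 = 64 - 17 ≡ 8; y = λ·(5 - 8) - 3 ≡ 12. → (8, 12)
6Q: (8, 12) + (12, 7). λ = (7 - 12)/(12 - 8) ≡ 8/4 mod 13. 4⁻¹ ≡ 10 (mod 13) since 4·10 = 40 ≡ 1, so λ ≡ 2.
  x = λ² - 8 - 12 = 4 - 20 ≡ 10; y = λ·(8 - 10) - 12 ≡ 10. → (10, 10)
7Q: (10, 10) + (12, 7). λ = (7 - 10)/(12 - 10) ≡ 10/2 mod 13. 2⁻¹ ≡ 7 (mod 13), so λ ≡ 5.
  x = λ² - 10 - 12 = 25 - 22 ≡ 3; y = λ·(10 - 3) - 10 ≡ 12. → (3, 12)
8Q: (3, 12) + (12, 7). λ = (7 - 12)/(12 - 3) ≡ 8/9 mod 13. 9⁻¹ ≡ 3 (mod 13) since 9·3 = 27 ≡ 1, so λ ≡ 11.
  x = λ² - 3 - 12 = 121 - 15 ≡ 2; y = λ·(3 - 2) - 12 ≡ 12. → (2, 12)
9Q: (2, 12) + (12, 7). λ = (7 - 12)/(12 - 2) ≡ 8/10 mod 13. 10⁻¹ ≡ 4 (mod 13), so λ ≡ 6.
  x = λ² - 2 - 12 = 36 - 14 ≡ 9; y = λ·(2 - 9) - 12 ≡ 11. → (9, 11)
10Q: (9, 11) + (12, 7). λ = (7 - 11)/(12 - 9) ≡ 9/3 mod 13. 3⁻¹ ≡ 9 (mod 13) since 3·9 = 27 ≡ 1, so λ ≡ 3.
  x = λ² - 9 - 12 = 9 - 21 ≡ 1; y = λ·(9 - 1) - 11 ≡ 0. → (1, 0)
11Q: (1, 0) + (12, 7). λ = (7 - 0)/(12 - 1) ≡ 7/11 mod 13. 11⁻¹ ≡ 6 (mod 13) since 11·6 = 66 ≡ 1, so λ ≡ 3.
  x = λ² - 1 - 12 = 9 - 13 ≡ 9; y = λ·(1 - 9) - 0 ≡ 2. → (9, 2)

(9, 2)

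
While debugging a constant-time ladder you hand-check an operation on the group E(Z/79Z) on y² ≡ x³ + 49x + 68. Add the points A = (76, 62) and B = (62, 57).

(76, 62) + (62, 57). λ = (57 - 62)/(62 - 76) ≡ 74/65 mod 79. 65⁻¹ ≡ 62 (mod 79), so λ ≡ 6.
  x = λ² - 76 - 62 = 36 - 138 ≡ 56; y = λ·(76 - 56) - 62 ≡ 58. → (56, 58)

(56, 58)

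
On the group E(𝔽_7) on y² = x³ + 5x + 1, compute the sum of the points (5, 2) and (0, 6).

(6, 3)

(5, 2) + (0, 6). λ = (6 - 2)/(0 - 5) ≡ 4/2 mod 7. 2⁻¹ ≡ 4 (mod 7) since 2·4 = 8 ≡ 1, so λ ≡ 2.
  x = λ² - 5 - 0 = 4 - 5 ≡ 6; y = λ·(5 - 6) - 2 ≡ 3. → (6, 3)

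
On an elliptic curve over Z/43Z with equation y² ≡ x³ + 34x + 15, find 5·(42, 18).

Write Q = (42, 18).
Repeated addition: build up to 5Q.
2Q: tangent at (42, 18): λ = (3·42² + 34)/(2·18) ≡ 37/36. 36⁻¹ ≡ 6 (mod 43) since 36·6 = 216 ≡ 1, so λ ≡ 37·6 ≡ 7.
  x = λ² - 42 - 42 = 49 - 84 ≡ 8; y = λ·(42 - 8) - 18 ≡ 5. → (8, 5)
3Q: (8, 5) + (42, 18). λ = (18 - 5)/(42 - 8) ≡ 13/34 mod 43. 34⁻¹ ≡ 19 (mod 43), so λ ≡ 32.
  x = λ² - 8 - 42 = 1024 - 50 ≡ 28; y = λ·(8 - 28) - 5 ≡ 0. → (28, 0)
4Q: (28, 0) + (42, 18). λ = (18 - 0)/(42 - 28) ≡ 18/14 mod 43. 14⁻¹ ≡ 40 (mod 43), so λ ≡ 32.
  x = λ² - 28 - 42 = 1024 - 70 ≡ 8; y = λ·(28 - 8) - 0 ≡ 38. → (8, 38)
5Q: (8, 38) + (42, 18). λ = (18 - 38)/(42 - 8) ≡ 23/34 mod 43. 34⁻¹ ≡ 19 (mod 43), so λ ≡ 7.
  x = λ² - 8 - 42 = 49 - 50 ≡ 42; y = λ·(8 - 42) - 38 ≡ 25. → (42, 25)

(42, 25)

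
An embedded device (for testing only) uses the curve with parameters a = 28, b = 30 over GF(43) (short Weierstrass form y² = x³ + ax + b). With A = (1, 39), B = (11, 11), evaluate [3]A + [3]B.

(13, 22)

First 3A:
Repeated addition: build up to 3A.
2A: tangent at (1, 39): λ = (3·1² + 28)/(2·39) ≡ 31/35. 35⁻¹ ≡ 16 (mod 43), so λ ≡ 31·16 ≡ 23.
  x = λ² - 1 - 1 = 529 - 2 ≡ 11; y = λ·(1 - 11) - 39 ≡ 32. → (11, 32)
3A: (11, 32) + (1, 39). λ = (39 - 32)/(1 - 11) ≡ 7/33 mod 43. 33⁻¹ ≡ 30 (mod 43), so λ ≡ 38.
  x = λ² - 11 - 1 = 1444 - 12 ≡ 13; y = λ·(11 - 13) - 32 ≡ 21. → (13, 21)
3A = (13, 21).
Next 3B:
Repeated addition: build up to 3B.
2B: tangent at (11, 11): λ = (3·11² + 28)/(2·11) ≡ 4/22. 22⁻¹ ≡ 2 (mod 43) since 22·2 = 44 ≡ 1, so λ ≡ 4·2 ≡ 8.
  x = λ² - 11 - 11 = 64 - 22 ≡ 42; y = λ·(11 - 42) - 11 ≡ 42. → (42, 42)
3B: (42, 42) + (11, 11). λ = (11 - 42)/(11 - 42) ≡ 12/12 mod 43. 12⁻¹ ≡ 18 (mod 43) since 12·18 = 216 ≡ 1, so λ ≡ 1.
  x = λ² - 42 - 11 = 1 - 53 ≡ 34; y = λ·(42 - 34) - 42 ≡ 9. → (34, 9)
3B = (34, 9).
Finally 3A + 3B:
(13, 21) + (34, 9). λ = (9 - 21)/(34 - 13) ≡ 31/21 mod 43. 21⁻¹ ≡ 41 (mod 43) since 21·41 = 861 ≡ 1, so λ ≡ 24.
  x = λ² - 13 - 34 = 576 - 47 ≡ 13; y = λ·(13 - 13) - 21 ≡ 22. → (13, 22)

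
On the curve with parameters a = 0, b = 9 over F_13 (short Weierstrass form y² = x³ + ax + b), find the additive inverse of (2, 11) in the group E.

-(2, 11) = (2, -11 mod 13) = (2, 2).

(2, 2)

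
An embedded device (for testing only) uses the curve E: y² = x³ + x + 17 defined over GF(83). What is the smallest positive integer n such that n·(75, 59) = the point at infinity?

3

2P: tangent at (75, 59): λ = (3·75² + 1)/(2·59) ≡ 27/35. 35⁻¹ ≡ 19 (mod 83) since 35·19 = 665 ≡ 1, so λ ≡ 27·19 ≡ 15.
  x = λ² - 75 - 75 = 225 - 150 ≡ 75; y = λ·(75 - 75) - 59 ≡ 24. → (75, 24)
3P: (75, 24) + (75, 59): same x and y₁ ≡ -y₂, so the sum is the point at infinity.
3P = the point at infinity, so the order is 3.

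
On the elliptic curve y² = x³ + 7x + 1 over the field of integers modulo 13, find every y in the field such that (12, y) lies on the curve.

x³ + 7x + 1 = 1813 ≡ 6 (mod 13).
6 is a non-residue mod 13; no y exists.

none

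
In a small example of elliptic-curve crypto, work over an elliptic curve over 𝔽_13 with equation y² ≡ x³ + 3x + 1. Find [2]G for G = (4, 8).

(8, 2)

tangent at (4, 8): λ = (3·4² + 3)/(2·8) ≡ 12/3. 3⁻¹ ≡ 9 (mod 13), so λ ≡ 12·9 ≡ 4.
  x = λ² - 4 - 4 = 16 - 8 ≡ 8; y = λ·(4 - 8) - 8 ≡ 2. → (8, 2)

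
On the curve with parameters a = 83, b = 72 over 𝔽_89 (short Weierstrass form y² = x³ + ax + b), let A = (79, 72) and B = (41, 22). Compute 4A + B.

(48, 85)

First 4A:
Double-and-add on 4 = (100)₂. Start with A = (79, 72) for the leading 1-bit.
double: tangent at (79, 72): λ = (3·79² + 83)/(2·72) ≡ 27/55. 55⁻¹ ≡ 34 (mod 89) since 55·34 = 1870 ≡ 1, so λ ≡ 27·34 ≡ 28.
  x = λ² - 79 - 79 = 784 - 158 ≡ 3; y = λ·(79 - 3) - 72 ≡ 9. → (3, 9)
double: tangent at (3, 9): λ = (3·3² + 83)/(2·9) ≡ 21/18. 18⁻¹ ≡ 5 (mod 89), so λ ≡ 21·5 ≡ 16.
  x = λ² - 3 - 3 = 256 - 6 ≡ 72; y = λ·(3 - 72) - 9 ≡ 44. → (72, 44)
4A = (72, 44).
Finally 4A + B:
(72, 44) + (41, 22). λ = (22 - 44)/(41 - 72) ≡ 67/58 mod 89. 58⁻¹ ≡ 66 (mod 89), so λ ≡ 61.
  x = λ² - 72 - 41 = 3721 - 113 ≡ 48; y = λ·(72 - 48) - 44 ≡ 85. → (48, 85)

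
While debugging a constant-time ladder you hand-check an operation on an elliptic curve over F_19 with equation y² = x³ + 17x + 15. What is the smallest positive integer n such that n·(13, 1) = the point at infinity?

2P: tangent at (13, 1): λ = (3·13² + 17)/(2·1) ≡ 11/2. 2⁻¹ ≡ 10 (mod 19) since 2·10 = 20 ≡ 1, so λ ≡ 11·10 ≡ 15.
  x = λ² - 13 - 13 = 225 - 26 ≡ 9; y = λ·(13 - 9) - 1 ≡ 2. → (9, 2)
3P: (9, 2) + (13, 1). λ = (1 - 2)/(13 - 9) ≡ 18/4 mod 19. 4⁻¹ ≡ 5 (mod 19) since 4·5 = 20 ≡ 1, so λ ≡ 14.
  x = λ² - 9 - 13 = 196 - 22 ≡ 3; y = λ·(9 - 3) - 2 ≡ 6. → (3, 6)
4P: (3, 6) + (13, 1). λ = (1 - 6)/(13 - 3) ≡ 14/10 mod 19. 10⁻¹ ≡ 2 (mod 19) since 10·2 = 20 ≡ 1, so λ ≡ 9.
  x = λ² - 3 - 13 = 81 - 16 ≡ 8; y = λ·(3 - 8) - 6 ≡ 6. → (8, 6)
5P: (8, 6) + (13, 1). λ = (1 - 6)/(13 - 8) ≡ 14/5 mod 19. 5⁻¹ ≡ 4 (mod 19), so λ ≡ 18.
  x = λ² - 8 - 13 = 324 - 21 ≡ 18; y = λ·(8 - 18) - 6 ≡ 4. → (18, 4)
6P: (18, 4) + (13, 1). λ = (1 - 4)/(13 - 18) ≡ 16/14 mod 19. 14⁻¹ ≡ 15 (mod 19) since 14·15 = 210 ≡ 1, so λ ≡ 12.
  x = λ² - 18 - 13 = 144 - 31 ≡ 18; y = λ·(18 - 18) - 4 ≡ 15. → (18, 15)
7P: (18, 15) + (13, 1). λ = (1 - 15)/(13 - 18) ≡ 5/14 mod 19. 14⁻¹ ≡ 15 (mod 19), so λ ≡ 18.
  x = λ² - 18 - 13 = 324 - 31 ≡ 8; y = λ·(18 - 8) - 15 ≡ 13. → (8, 13)
8P: (8, 13) + (13, 1). λ = (1 - 13)/(13 - 8) ≡ 7/5 mod 19. 5⁻¹ ≡ 4 (mod 19) since 5·4 = 20 ≡ 1, so λ ≡ 9.
  x = λ² - 8 - 13 = 81 - 21 ≡ 3; y = λ·(8 - 3) - 13 ≡ 13. → (3, 13)
9P: (3, 13) + (13, 1). λ = (1 - 13)/(13 - 3) ≡ 7/10 mod 19. 10⁻¹ ≡ 2 (mod 19), so λ ≡ 14.
  x = λ² - 3 - 13 = 196 - 16 ≡ 9; y = λ·(3 - 9) - 13 ≡ 17. → (9, 17)
10P: (9, 17) + (13, 1). λ = (1 - 17)/(13 - 9) ≡ 3/4 mod 19. 4⁻¹ ≡ 5 (mod 19), so λ ≡ 15.
  x = λ² - 9 - 13 = 225 - 22 ≡ 13; y = λ·(9 - 13) - 17 ≡ 18. → (13, 18)
11P: (13, 18) + (13, 1): same x and y₁ ≡ -y₂, so the sum is the point at infinity.
11P = the point at infinity, so the order is 11.

11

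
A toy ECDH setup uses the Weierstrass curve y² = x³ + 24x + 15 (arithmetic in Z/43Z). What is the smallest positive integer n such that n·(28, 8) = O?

5

2P: tangent at (28, 8): λ = (3·28² + 24)/(2·8) ≡ 11/16. 16⁻¹ ≡ 35 (mod 43), so λ ≡ 11·35 ≡ 41.
  x = λ² - 28 - 28 = 1681 - 56 ≡ 34; y = λ·(28 - 34) - 8 ≡ 4. → (34, 4)
3P: (34, 4) + (28, 8). λ = (8 - 4)/(28 - 34) ≡ 4/37 mod 43. 37⁻¹ ≡ 7 (mod 43) since 37·7 = 259 ≡ 1, so λ ≡ 28.
  x = λ² - 34 - 28 = 784 - 62 ≡ 34; y = λ·(34 - 34) - 4 ≡ 39. → (34, 39)
4P: (34, 39) + (28, 8). λ = (8 - 39)/(28 - 34) ≡ 12/37 mod 43. 37⁻¹ ≡ 7 (mod 43), so λ ≡ 41.
  x = λ² - 34 - 28 = 1681 - 62 ≡ 28; y = λ·(34 - 28) - 39 ≡ 35. → (28, 35)
5P: (28, 35) + (28, 8): same x and y₁ ≡ -y₂, so the sum is O.
5P = O, so the order is 5.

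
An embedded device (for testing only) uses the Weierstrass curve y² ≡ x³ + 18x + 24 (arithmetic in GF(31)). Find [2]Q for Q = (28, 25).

(22, 30)

tangent at (28, 25): λ = (3·28² + 18)/(2·25) ≡ 14/19. 19⁻¹ ≡ 18 (mod 31), so λ ≡ 14·18 ≡ 4.
  x = λ² - 28 - 28 = 16 - 56 ≡ 22; y = λ·(28 - 22) - 25 ≡ 30. → (22, 30)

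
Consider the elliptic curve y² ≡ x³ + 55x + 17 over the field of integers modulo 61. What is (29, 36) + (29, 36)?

tangent at (29, 36): λ = (3·29² + 55)/(2·36) ≡ 16/11. 11⁻¹ ≡ 50 (mod 61) since 11·50 = 550 ≡ 1, so λ ≡ 16·50 ≡ 7.
  x = λ² - 29 - 29 = 49 - 58 ≡ 52; y = λ·(29 - 52) - 36 ≡ 47. → (52, 47)

(52, 47)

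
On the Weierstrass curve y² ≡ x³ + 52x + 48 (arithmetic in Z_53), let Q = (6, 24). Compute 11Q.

(29, 44)

Repeated addition: build up to 11Q.
2Q: tangent at (6, 24): λ = (3·6² + 52)/(2·24) ≡ 1/48. 48⁻¹ ≡ 21 (mod 53), so λ ≡ 1·21 ≡ 21.
  x = λ² - 6 - 6 = 441 - 12 ≡ 5; y = λ·(6 - 5) - 24 ≡ 50. → (5, 50)
3Q: (5, 50) + (6, 24). λ = (24 - 50)/(6 - 5) ≡ 27/1 mod 53. 1⁻¹ ≡ 1 (mod 53) since 1·1 = 1 ≡ 1, so λ ≡ 27.
  x = λ² - 5 - 6 = 729 - 11 ≡ 29; y = λ·(5 - 29) - 50 ≡ 44. → (29, 44)
4Q: (29, 44) + (6, 24). λ = (24 - 44)/(6 - 29) ≡ 33/30 mod 53. 30⁻¹ ≡ 23 (mod 53), so λ ≡ 17.
  x = λ² - 29 - 6 = 289 - 35 ≡ 42; y = λ·(29 - 42) - 44 ≡ 0. → (42, 0)
5Q: (42, 0) + (6, 24). λ = (24 - 0)/(6 - 42) ≡ 24/17 mod 53. 17⁻¹ ≡ 25 (mod 53) since 17·25 = 425 ≡ 1, so λ ≡ 17.
  x = λ² - 42 - 6 = 289 - 48 ≡ 29; y = λ·(42 - 29) - 0 ≡ 9. → (29, 9)
6Q: (29, 9) + (6, 24). λ = (24 - 9)/(6 - 29) ≡ 15/30 mod 53. 30⁻¹ ≡ 23 (mod 53), so λ ≡ 27.
  x = λ² - 29 - 6 = 729 - 35 ≡ 5; y = λ·(29 - 5) - 9 ≡ 3. → (5, 3)
7Q: (5, 3) + (6, 24). λ = (24 - 3)/(6 - 5) ≡ 21/1 mod 53. 1⁻¹ ≡ 1 (mod 53), so λ ≡ 21.
  x = λ² - 5 - 6 = 441 - 11 ≡ 6; y = λ·(5 - 6) - 3 ≡ 29. → (6, 29)
8Q: (6, 29) + (6, 24): same x and y₁ ≡ -y₂, so the sum is O.
9Q: O + (6, 24) = (6, 24) (identity).
10Q: tangent at (6, 24): λ = (3·6² + 52)/(2·24) ≡ 1/48. 48⁻¹ ≡ 21 (mod 53) since 48·21 = 1008 ≡ 1, so λ ≡ 1·21 ≡ 21.
  x = λ² - 6 - 6 = 441 - 12 ≡ 5; y = λ·(6 - 5) - 24 ≡ 50. → (5, 50)
11Q: (5, 50) + (6, 24). λ = (24 - 50)/(6 - 5) ≡ 27/1 mod 53. 1⁻¹ ≡ 1 (mod 53), so λ ≡ 27.
  x = λ² - 5 - 6 = 729 - 11 ≡ 29; y = λ·(5 - 29) - 50 ≡ 44. → (29, 44)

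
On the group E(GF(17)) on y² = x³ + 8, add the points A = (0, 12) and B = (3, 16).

(12, 6)

(0, 12) + (3, 16). λ = (16 - 12)/(3 - 0) ≡ 4/3 mod 17. 3⁻¹ ≡ 6 (mod 17) since 3·6 = 18 ≡ 1, so λ ≡ 7.
  x = λ² - 0 - 3 = 49 - 3 ≡ 12; y = λ·(0 - 12) - 12 ≡ 6. → (12, 6)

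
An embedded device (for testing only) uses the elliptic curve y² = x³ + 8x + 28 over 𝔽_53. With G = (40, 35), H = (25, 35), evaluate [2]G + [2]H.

(17, 28)

First 2G:
Repeated addition: build up to 2G.
2G: tangent at (40, 35): λ = (3·40² + 8)/(2·35) ≡ 38/17. 17⁻¹ ≡ 25 (mod 53) since 17·25 = 425 ≡ 1, so λ ≡ 38·25 ≡ 49.
  x = λ² - 40 - 40 = 2401 - 80 ≡ 42; y = λ·(40 - 42) - 35 ≡ 26. → (42, 26)
2G = (42, 26).
Next 2H:
Repeated addition: build up to 2H.
2H: tangent at (25, 35): λ = (3·25² + 8)/(2·35) ≡ 28/17. 17⁻¹ ≡ 25 (mod 53) since 17·25 = 425 ≡ 1, so λ ≡ 28·25 ≡ 11.
  x = λ² - 25 - 25 = 121 - 50 ≡ 18; y = λ·(25 - 18) - 35 ≡ 42. → (18, 42)
2H = (18, 42).
Finally 2G + 2H:
(42, 26) + (18, 42). λ = (42 - 26)/(18 - 42) ≡ 16/29 mod 53. 29⁻¹ ≡ 11 (mod 53) since 29·11 = 319 ≡ 1, so λ ≡ 17.
  x = λ² - 42 - 18 = 289 - 60 ≡ 17; y = λ·(42 - 17) - 26 ≡ 28. → (17, 28)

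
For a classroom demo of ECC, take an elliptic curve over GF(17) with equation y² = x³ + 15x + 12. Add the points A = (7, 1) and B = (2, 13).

(9, 14)

(7, 1) + (2, 13). λ = (13 - 1)/(2 - 7) ≡ 12/12 mod 17. 12⁻¹ ≡ 10 (mod 17), so λ ≡ 1.
  x = λ² - 7 - 2 = 1 - 9 ≡ 9; y = λ·(7 - 9) - 1 ≡ 14. → (9, 14)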